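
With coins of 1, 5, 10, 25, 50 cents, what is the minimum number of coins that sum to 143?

143 = 2×50 + 1×25 + 1×10 + 1×5 + 3×1
Total coins = 2 + 1 + 1 + 1 + 3 = 8

8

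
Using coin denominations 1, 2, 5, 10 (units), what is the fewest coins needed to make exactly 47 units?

6

Greedy: take as many of the largest coin as possible, then repeat with the remainder.
47 − 4×10→7 − 1×5→2 − 1×2→0
Total coins = 4 + 1 + 1 = 6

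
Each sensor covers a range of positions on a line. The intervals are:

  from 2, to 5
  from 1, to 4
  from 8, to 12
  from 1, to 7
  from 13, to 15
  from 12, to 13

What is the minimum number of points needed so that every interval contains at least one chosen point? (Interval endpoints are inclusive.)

3

Process intervals by earliest right end; each time one isn't hit yet, stab at its right endpoint.
Sorted: [1,4] [2,5] [1,7] [8,12] [12,13] [13,15]
{[1,4],[2,5],[1,7]} hit by 4; {[8,12],[12,13]} hit by 12; {[13,15]} hit by 15.
Points: 4, 12, 15 (3 total).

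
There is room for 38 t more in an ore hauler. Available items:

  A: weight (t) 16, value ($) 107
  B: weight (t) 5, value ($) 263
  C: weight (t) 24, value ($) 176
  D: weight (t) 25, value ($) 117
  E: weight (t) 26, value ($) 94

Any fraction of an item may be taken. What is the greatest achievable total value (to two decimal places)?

Greedy by value/weight ratio, highest first.
Ratios (sorted): B 52.60, C 7.33, A 6.69, D 4.68, E 3.62
take B (5 @ 263); take C (24 @ 176); take 9/16 of A → 60.19. Capacity used 38/38.
Total value = 499.19

499.19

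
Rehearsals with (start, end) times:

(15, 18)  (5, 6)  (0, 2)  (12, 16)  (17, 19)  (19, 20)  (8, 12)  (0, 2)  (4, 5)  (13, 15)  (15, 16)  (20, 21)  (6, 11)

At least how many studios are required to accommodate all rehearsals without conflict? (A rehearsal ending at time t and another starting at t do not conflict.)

Events (time:±→running): 0:+→1 0:+→2 2:-→1 2:-→0 4:+→1 5:-→0 5:+→1 6:-→0 6:+→1 8:+→2 11:-→1 12:-→0 12:+→1 13:+→2 15:-→1 15:+→2 15:+→3 … peak 3.

3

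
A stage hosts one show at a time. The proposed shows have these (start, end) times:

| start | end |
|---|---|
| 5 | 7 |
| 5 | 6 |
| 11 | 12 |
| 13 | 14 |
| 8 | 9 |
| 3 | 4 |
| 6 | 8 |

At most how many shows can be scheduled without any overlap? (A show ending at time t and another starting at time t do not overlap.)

6

Greedy by earliest finish: after sorting by end time, pick each interval compatible with the last pick.
Sorted by end: (3,4)  (5,6)  (5,7)  (6,8)  (8,9)  (11,12)  (13,14)
take (3,4); take (5,6); take (6,8); take (8,9); take (11,12); take (13,14).
Selected 6 shows.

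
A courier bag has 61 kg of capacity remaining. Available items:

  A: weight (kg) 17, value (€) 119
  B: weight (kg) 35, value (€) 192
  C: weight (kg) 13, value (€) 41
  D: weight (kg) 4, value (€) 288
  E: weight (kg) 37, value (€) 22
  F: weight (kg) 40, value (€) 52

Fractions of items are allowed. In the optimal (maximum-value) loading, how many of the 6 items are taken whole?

3

Ratios (sorted): D 72.00, A 7.00, B 5.49, C 3.15, F 1.30, E 0.59
take D (4 @ 288); take A (17 @ 119); take B (35 @ 192); take 5/13 of C → 15.77. Capacity used 61/61.
3 item(s) taken whole; one partial (take 5/13 of C).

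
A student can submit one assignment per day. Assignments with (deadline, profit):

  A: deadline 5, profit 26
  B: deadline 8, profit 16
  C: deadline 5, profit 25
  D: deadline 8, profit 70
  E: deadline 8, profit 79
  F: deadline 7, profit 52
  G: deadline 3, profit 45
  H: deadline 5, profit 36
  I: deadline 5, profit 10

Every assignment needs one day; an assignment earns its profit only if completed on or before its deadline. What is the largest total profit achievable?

Sort by profit descending; place each in the latest free slot ≤ its deadline.
By profit: E(d8,79), D(d8,70), F(d7,52), G(d3,45), H(d5,36), A(d5,26), C(d5,25), B(d8,16), I(d5,10)
E→slot 8; D→slot 7; F→slot 6; G→slot 3; H→slot 5; A→slot 4; C→slot 2; B→slot 1; I skipped.
Profit = 16 + 25 + 45 + 26 + 36 + 52 + 70 + 79 = 349

349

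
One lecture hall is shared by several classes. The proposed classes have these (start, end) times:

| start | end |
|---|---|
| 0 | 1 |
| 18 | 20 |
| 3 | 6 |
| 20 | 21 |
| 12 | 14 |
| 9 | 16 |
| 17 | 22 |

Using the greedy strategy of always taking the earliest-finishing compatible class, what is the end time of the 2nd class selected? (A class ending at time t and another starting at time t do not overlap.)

6

Order by finish time; keep every interval that doesn't clash with the previous kept one.
By end time: (0,1), (3,6), (12,14), (9,16), (18,20), (20,21), (17,22).
Pick (0,1); next start ≥ 1 → (3,6); next start ≥ 6 → (12,14); next start ≥ 14 → (18,20); next start ≥ 20 → (20,21).
Selected: (0,1) (3,6) (12,14) (18,20) (20,21)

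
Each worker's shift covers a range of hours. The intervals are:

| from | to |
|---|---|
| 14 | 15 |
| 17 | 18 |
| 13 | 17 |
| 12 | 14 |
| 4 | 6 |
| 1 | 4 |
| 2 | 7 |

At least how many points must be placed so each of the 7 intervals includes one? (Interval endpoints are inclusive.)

3

By right end: [1,4]  [4,6]  [2,7]  [12,14]  [14,15]  [13,17]  [17,18]
[1,4] uncovered → point at 4; [12,14] uncovered → point at 14; [17,18] uncovered → point at 18.
Points: 4, 14, 18 (3 total).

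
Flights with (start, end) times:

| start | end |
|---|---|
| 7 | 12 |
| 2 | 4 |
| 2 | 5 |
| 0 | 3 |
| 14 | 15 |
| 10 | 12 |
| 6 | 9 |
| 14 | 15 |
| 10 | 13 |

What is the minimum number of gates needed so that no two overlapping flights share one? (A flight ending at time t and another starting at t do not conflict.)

3

Events (time:±→running): 0:+→1 2:+→2 2:+→3 … peak 3.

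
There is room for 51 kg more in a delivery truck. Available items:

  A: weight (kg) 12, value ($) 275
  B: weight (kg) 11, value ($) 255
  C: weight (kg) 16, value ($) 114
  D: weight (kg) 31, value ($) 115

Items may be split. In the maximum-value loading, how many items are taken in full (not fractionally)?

Ratios (sorted): B 23.18, A 22.92, C 7.12, D 3.71
take B (11 @ 255); take A (12 @ 275); take C (16 @ 114); take 12/31 of D → 44.52. Capacity used 51/51.
3 item(s) taken whole; one partial (take 12/31 of D).

3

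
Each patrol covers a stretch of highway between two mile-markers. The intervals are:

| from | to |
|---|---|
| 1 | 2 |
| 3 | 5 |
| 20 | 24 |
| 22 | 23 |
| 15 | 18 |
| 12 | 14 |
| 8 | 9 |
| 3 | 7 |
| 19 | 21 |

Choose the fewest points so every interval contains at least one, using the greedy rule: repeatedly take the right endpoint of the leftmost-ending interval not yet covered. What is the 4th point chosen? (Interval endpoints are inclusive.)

Sort by right endpoint; whenever an interval is uncovered, place a point at its right end.
By right end: [1,2]  [3,5]  [3,7]  [8,9]  [12,14]  [15,18]  [19,21]  [22,23]  [20,24]
[1,2] uncovered → point at 2; [3,5] uncovered → point at 5; [8,9] uncovered → point at 9; [12,14] uncovered → point at 14; [15,18] uncovered → point at 18; [19,21] uncovered → point at 21; [22,23] uncovered → point at 23.
Points: 2, 5, 9, 14, 18, 21, 23 (7 total).

14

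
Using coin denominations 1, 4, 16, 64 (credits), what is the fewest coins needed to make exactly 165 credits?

6

165 − 2×64→37 − 2×16→5 − 1×4→1 − 1×1→0
Total coins = 2 + 2 + 1 + 1 = 6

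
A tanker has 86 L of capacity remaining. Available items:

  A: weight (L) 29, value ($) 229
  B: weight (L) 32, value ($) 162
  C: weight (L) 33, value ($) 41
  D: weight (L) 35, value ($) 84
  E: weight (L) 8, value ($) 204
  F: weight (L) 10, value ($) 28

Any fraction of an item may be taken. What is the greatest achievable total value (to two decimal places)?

Greedy by value/weight ratio, highest first.
Order: E (204/8=25.50) > A (229/29=7.90) > B (162/32=5.06) > F (28/10=2.80) > D (84/35=2.40) > C (41/33=1.24)
Fill: take E (8 @ 204) → take A (29 @ 229) → take B (32 @ 162) → take F (10 @ 28) → take 7/35 of D → 16.80; 86/86 used.
Total value = 639.80

639.80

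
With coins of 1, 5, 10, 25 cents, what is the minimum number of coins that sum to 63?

6

Greedy: take as many of the largest coin as possible, then repeat with the remainder.
63 = 2×25 + 1×10 + 3×1
Total coins = 2 + 1 + 3 = 6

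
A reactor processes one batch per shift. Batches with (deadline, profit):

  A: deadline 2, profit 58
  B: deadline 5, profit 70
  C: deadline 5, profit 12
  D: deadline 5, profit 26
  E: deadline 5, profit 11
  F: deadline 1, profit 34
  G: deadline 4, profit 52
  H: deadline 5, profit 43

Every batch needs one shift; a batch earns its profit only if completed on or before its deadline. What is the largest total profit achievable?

257

Take jobs in profit order; each goes to the latest open slot no later than its deadline.
Profit order: B=70 A=58 G=52 H=43 F=34 D=26 C=12 E=11
Assign: B→slot 5, A→slot 2, G→slot 4, H→slot 3, F→slot 1, D skipped, C skipped, E skipped.
Slots: [1:F] [2:A] [3:H] [4:G] [5:B]
Profit = 34 + 58 + 43 + 52 + 70 = 257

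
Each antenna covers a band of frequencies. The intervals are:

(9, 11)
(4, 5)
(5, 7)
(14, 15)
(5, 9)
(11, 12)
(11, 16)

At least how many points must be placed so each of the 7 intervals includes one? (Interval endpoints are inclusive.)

Sorted: [4,5] [5,7] [5,9] [9,11] [11,12] [14,15] [11,16]
{[4,5],[5,7],[5,9]} hit by 5; {[9,11],[11,12]} hit by 11; {[14,15],[11,16]} hit by 15.
Points: 5, 11, 15 (3 total).

3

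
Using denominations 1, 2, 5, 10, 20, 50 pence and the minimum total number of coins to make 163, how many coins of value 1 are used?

1

163 − 3×50→13 − 1×10→3 − 1×2→1 − 1×1→0
Count of 1: 1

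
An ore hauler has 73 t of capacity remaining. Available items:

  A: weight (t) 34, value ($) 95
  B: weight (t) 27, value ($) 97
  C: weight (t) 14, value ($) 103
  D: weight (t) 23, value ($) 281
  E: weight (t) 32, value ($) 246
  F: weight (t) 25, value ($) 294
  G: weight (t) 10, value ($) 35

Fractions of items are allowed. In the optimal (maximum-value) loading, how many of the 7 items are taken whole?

Greedy by value/weight ratio, highest first.
Ratios (sorted): D 12.22, F 11.76, E 7.69, C 7.36, B 3.59, G 3.50, A 2.79
take D (23 @ 281); take F (25 @ 294); take 25/32 of E → 192.19. Capacity used 73/73.
2 item(s) taken whole; one partial (take 25/32 of E).

2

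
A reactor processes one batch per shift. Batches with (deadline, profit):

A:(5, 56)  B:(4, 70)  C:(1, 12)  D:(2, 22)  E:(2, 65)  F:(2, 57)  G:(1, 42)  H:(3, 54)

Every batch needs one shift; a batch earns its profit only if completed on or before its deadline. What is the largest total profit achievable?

302

Profit order: B=70 E=65 F=57 A=56 H=54 G=42 D=22 C=12
Assign: B→slot 4, E→slot 2, F→slot 1, A→slot 5, H→slot 3, G skipped, D skipped, C skipped.
Slots: [1:F] [2:E] [3:H] [4:B] [5:A]
Profit = 57 + 65 + 54 + 70 + 56 = 302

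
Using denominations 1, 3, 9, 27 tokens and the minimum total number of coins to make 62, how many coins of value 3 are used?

62 − 2×27→8 − 2×3→2 − 2×1→0
Count of 3: 2

2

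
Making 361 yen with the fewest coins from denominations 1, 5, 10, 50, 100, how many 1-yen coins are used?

Use the largest denomination that fits, subtract, and repeat.
361 = 3×100 + 1×50 + 1×10 + 1×1
Count of 1: 1

1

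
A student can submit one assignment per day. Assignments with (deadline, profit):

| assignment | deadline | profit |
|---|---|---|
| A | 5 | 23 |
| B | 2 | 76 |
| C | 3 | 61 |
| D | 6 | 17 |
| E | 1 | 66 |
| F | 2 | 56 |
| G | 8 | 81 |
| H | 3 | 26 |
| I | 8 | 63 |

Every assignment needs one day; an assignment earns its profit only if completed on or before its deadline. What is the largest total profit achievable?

387

Profit order: G=81 B=76 E=66 I=63 C=61 F=56 H=26 A=23 D=17
Assign: G→slot 8, B→slot 2, E→slot 1, I→slot 7, C→slot 3, F skipped, H skipped, A→slot 5, D→slot 6.
Slots: [1:E] [2:B] [3:C] [5:A] [6:D] [7:I] [8:G]
Profit = 66 + 76 + 61 + 23 + 17 + 63 + 81 = 387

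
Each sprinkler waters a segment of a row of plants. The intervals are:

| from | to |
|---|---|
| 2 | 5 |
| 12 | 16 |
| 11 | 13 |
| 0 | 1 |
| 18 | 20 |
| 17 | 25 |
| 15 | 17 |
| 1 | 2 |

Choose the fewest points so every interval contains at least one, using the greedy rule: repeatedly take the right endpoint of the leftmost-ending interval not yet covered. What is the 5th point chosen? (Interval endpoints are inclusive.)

20

By right end: [0,1]  [1,2]  [2,5]  [11,13]  [12,16]  [15,17]  [18,20]  [17,25]
[0,1] uncovered → point at 1; [2,5] uncovered → point at 5; [11,13] uncovered → point at 13; [15,17] uncovered → point at 17; [18,20] uncovered → point at 20.
Points: 1, 5, 13, 17, 20 (5 total).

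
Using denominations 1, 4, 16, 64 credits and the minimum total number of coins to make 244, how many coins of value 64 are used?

Greedy: take as many of the largest coin as possible, then repeat with the remainder.
244 − 3×64→52 − 3×16→4 − 1×4→0
Count of 64: 3

3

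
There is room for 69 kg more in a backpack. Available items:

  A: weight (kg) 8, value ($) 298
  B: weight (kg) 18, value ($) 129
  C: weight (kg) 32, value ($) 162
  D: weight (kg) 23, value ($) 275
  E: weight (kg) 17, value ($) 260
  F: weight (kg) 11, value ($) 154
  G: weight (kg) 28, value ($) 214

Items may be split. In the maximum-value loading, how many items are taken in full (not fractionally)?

4

Ratios (sorted): A 37.25, E 15.29, F 14.00, D 11.96, G 7.64, B 7.17, C 5.06
take A (8 @ 298); take E (17 @ 260); take F (11 @ 154); take D (23 @ 275); take 10/28 of G → 76.43. Capacity used 69/69.
4 item(s) taken whole; one partial (take 10/28 of G).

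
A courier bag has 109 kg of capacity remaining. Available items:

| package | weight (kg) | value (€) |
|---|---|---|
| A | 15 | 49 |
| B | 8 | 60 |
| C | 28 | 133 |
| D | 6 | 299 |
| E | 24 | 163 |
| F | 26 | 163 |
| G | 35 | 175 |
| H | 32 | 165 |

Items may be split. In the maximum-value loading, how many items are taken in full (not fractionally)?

Sort by value per unit weight and fill in that order.
Order: D (299/6=49.83) > B (60/8=7.50) > E (163/24=6.79) > F (163/26=6.27) > H (165/32=5.16) > G (175/35=5.00) > C (133/28=4.75) > A (49/15=3.27)
Fill: take D (6 @ 299) → take B (8 @ 60) → take E (24 @ 163) → take F (26 @ 163) → take H (32 @ 165) → take 13/35 of G → 65.00; 109/109 used.
5 item(s) taken whole; one partial (take 13/35 of G).

5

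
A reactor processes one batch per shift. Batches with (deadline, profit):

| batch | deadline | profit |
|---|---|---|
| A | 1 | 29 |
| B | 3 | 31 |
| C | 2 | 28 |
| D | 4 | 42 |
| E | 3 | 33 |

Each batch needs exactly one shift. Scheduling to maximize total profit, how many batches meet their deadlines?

Sort by profit descending; place each in the latest free slot ≤ its deadline.
By profit: D(d4,42), E(d3,33), B(d3,31), A(d1,29), C(d2,28)
D→slot 4; E→slot 3; B→slot 2; A→slot 1; C skipped.
4 of 5 scheduled.

4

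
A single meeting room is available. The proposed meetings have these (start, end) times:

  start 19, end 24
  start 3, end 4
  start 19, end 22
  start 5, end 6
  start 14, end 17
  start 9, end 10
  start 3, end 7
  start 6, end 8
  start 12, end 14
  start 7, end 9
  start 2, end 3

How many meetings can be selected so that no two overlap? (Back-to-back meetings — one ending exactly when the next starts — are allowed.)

Order by finish time; keep every interval that doesn't clash with the previous kept one.
By end time: (2,3), (3,4), (5,6), (3,7), (6,8), (7,9), (9,10), (12,14), (14,17), (19,22), (19,24).
Pick (2,3); next start ≥ 3 → (3,4); next start ≥ 4 → (5,6); next start ≥ 6 → (6,8); next start ≥ 8 → (9,10); next start ≥ 10 → (12,14); next start ≥ 14 → (14,17); next start ≥ 17 → (19,22).
Selected 8 meetings.

8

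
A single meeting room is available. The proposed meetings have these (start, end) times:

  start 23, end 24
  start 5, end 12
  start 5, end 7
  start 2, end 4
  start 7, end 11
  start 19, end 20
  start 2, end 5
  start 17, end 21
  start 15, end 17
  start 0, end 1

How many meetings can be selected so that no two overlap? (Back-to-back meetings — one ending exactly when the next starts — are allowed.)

Sorted by end: (0,1)  (2,4)  (2,5)  (5,7)  (7,11)  (5,12)  (15,17)  (19,20)  (17,21)  (23,24)
take (0,1); take (2,4); take (5,7); take (7,11); skip (5,12); take (15,17); take (19,20); skip (17,21); take (23,24).
Selected 7 meetings.

7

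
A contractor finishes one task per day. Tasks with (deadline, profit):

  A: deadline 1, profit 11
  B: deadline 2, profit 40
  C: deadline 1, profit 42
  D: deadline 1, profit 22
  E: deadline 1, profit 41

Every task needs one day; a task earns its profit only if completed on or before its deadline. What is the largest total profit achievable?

Sort by profit descending; place each in the latest free slot ≤ its deadline.
By profit: C(d1,42), E(d1,41), B(d2,40), D(d1,22), A(d1,11)
C→slot 1; E skipped; B→slot 2; D skipped; A skipped.
Profit = 42 + 40 = 82

82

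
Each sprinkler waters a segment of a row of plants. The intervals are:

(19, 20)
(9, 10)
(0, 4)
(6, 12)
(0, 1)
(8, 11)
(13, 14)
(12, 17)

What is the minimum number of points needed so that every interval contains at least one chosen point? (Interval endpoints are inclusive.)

4

Sorted: [0,1] [0,4] [9,10] [8,11] [6,12] [13,14] [12,17] [19,20]
{[0,1],[0,4]} hit by 1; {[9,10],[8,11],[6,12]} hit by 10; {[13,14],[12,17]} hit by 14; {[19,20]} hit by 20.
Points: 1, 10, 14, 20 (4 total).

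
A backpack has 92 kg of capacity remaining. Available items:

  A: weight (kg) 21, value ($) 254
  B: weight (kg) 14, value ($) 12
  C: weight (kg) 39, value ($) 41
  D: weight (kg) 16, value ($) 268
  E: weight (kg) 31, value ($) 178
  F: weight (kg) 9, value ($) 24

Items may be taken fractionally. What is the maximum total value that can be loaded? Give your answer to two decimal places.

739.77

Greedy by value/weight ratio, highest first.
Ratios (sorted): D 16.75, A 12.10, E 5.74, F 2.67, C 1.05, B 0.86
take D (16 @ 268); take A (21 @ 254); take E (31 @ 178); take F (9 @ 24); take 15/39 of C → 15.77. Capacity used 92/92.
Total value = 739.77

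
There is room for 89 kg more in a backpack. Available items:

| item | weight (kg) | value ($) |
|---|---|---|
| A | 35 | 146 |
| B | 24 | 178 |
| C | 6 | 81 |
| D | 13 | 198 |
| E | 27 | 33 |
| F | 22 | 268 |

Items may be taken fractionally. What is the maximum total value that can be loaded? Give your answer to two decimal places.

Sort by value per unit weight and fill in that order.
Ratios (sorted): D 15.23, C 13.50, F 12.18, B 7.42, A 4.17, E 1.22
take D (13 @ 198); take C (6 @ 81); take F (22 @ 268); take B (24 @ 178); take 24/35 of A → 100.11. Capacity used 89/89.
Total value = 825.11

825.11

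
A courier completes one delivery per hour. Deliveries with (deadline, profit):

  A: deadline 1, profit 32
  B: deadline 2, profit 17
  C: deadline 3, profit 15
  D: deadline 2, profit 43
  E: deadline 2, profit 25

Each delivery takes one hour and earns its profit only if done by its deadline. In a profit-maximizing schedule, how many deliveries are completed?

Sort by profit descending; place each in the latest free slot ≤ its deadline.
Profit order: D=43 A=32 E=25 B=17 C=15
Assign: D→slot 2, A→slot 1, E skipped, B skipped, C→slot 3.
Slots: [1:A] [2:D] [3:C]
3 of 5 scheduled.

3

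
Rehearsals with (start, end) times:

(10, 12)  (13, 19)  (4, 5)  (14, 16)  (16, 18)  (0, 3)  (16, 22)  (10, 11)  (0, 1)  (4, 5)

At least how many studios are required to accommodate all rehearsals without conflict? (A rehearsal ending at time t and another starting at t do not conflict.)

3

The answer is the maximum number of intervals overlapping at any instant.
starts: [0, 0, 4, 4, 10, 10, 13, 14, 16, 16]
ends:   [1, 3, 5, 5, 11, 12, 16, 18, 19, 22]
s0→1 s0→2 e1→1 e3→0 s4→1 s4→2 e5→1 e5→0 s10→1 s10→2 e11→1 e12→0 s13→1 s14→2 e16→1 s16→2 s16→3  — peak 3.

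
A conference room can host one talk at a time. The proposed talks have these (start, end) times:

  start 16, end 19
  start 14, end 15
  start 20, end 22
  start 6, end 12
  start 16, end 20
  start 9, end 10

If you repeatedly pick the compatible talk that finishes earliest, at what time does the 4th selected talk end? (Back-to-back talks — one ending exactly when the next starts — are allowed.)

22

Sorted by end: (9,10)  (6,12)  (14,15)  (16,19)  (16,20)  (20,22)
take (9,10); skip (6,12); take (14,15); take (16,19); take (20,22).
Selected: (9,10) (14,15) (16,19) (20,22)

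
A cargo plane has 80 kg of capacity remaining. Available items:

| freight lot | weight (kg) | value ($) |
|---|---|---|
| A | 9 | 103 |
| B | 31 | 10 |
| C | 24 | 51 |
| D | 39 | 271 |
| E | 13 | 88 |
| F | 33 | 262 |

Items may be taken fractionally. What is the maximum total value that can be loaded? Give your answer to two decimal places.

629.05

Ratios (sorted): A 11.44, F 7.94, D 6.95, E 6.77, C 2.12, B 0.32
take A (9 @ 103); take F (33 @ 262); take 38/39 of D → 264.05. Capacity used 80/80.
Total value = 629.05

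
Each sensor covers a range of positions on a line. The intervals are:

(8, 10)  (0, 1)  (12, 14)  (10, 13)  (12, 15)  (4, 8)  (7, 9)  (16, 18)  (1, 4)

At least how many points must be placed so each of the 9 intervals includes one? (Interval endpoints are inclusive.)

4

Process intervals by earliest right end; each time one isn't hit yet, stab at its right endpoint.
By right end: [0,1]  [1,4]  [4,8]  [7,9]  [8,10]  [10,13]  [12,14]  [12,15]  [16,18]
[0,1] uncovered → point at 1; [4,8] uncovered → point at 8; [10,13] uncovered → point at 13; [16,18] uncovered → point at 18.
Points: 1, 8, 13, 18 (4 total).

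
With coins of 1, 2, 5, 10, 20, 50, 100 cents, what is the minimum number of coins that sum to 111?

3

111 = 1×100 + 1×10 + 1×1
Total coins = 1 + 1 + 1 = 3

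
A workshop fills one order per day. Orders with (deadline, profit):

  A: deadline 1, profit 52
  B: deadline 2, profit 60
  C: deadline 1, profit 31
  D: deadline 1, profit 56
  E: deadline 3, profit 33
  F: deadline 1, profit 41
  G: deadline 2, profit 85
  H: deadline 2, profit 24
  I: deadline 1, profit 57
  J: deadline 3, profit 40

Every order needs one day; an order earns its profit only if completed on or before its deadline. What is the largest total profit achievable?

Profit order: G=85 B=60 I=57 D=56 A=52 F=41 J=40 E=33 C=31 H=24
Assign: G→slot 2, B→slot 1, I skipped, D skipped, A skipped, F skipped, J→slot 3, E skipped, C skipped, H skipped.
Slots: [1:B] [2:G] [3:J]
Profit = 60 + 85 + 40 = 185

185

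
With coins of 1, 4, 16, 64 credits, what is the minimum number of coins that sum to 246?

246 = 3×64 + 3×16 + 1×4 + 2×1
Total coins = 3 + 3 + 1 + 2 = 9

9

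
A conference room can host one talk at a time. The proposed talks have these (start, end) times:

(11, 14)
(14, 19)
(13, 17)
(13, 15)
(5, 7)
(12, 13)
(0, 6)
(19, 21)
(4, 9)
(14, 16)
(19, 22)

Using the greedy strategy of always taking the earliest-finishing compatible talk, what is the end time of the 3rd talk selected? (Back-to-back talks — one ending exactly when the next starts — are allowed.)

Sort by end time and greedily take each interval whose start is ≥ the last chosen end.
Sorted by end: (0,6)  (5,7)  (4,9)  (12,13)  (11,14)  (13,15)  (14,16)  (13,17)  (14,19)  (19,21)  (19,22)
take (0,6); skip (5,7); skip (4,9); take (12,13); skip (11,14); take (13,15); take (19,21); skip (19,22).
Selected: (0,6) (12,13) (13,15) (19,21)

15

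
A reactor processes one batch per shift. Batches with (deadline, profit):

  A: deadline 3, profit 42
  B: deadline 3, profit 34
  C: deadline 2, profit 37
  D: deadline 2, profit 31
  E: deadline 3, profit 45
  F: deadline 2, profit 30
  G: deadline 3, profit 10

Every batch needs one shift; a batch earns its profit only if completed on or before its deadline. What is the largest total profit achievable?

Take jobs in profit order; each goes to the latest open slot no later than its deadline.
Profit order: E=45 A=42 C=37 B=34 D=31 F=30 G=10
Assign: E→slot 3, A→slot 2, C→slot 1, B skipped, D skipped, F skipped, G skipped.
Slots: [1:C] [2:A] [3:E]
Profit = 37 + 42 + 45 = 124

124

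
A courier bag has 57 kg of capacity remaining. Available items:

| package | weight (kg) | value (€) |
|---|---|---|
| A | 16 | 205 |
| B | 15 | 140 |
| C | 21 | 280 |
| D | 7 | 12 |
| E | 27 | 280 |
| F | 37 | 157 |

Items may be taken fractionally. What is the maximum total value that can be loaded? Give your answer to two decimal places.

692.41

Sort by value per unit weight and fill in that order.
Order: C (280/21=13.33) > A (205/16=12.81) > E (280/27=10.37) > B (140/15=9.33) > F (157/37=4.24) > D (12/7=1.71)
Fill: take C (21 @ 280) → take A (16 @ 205) → take 20/27 of E → 207.41; 57/57 used.
Total value = 692.41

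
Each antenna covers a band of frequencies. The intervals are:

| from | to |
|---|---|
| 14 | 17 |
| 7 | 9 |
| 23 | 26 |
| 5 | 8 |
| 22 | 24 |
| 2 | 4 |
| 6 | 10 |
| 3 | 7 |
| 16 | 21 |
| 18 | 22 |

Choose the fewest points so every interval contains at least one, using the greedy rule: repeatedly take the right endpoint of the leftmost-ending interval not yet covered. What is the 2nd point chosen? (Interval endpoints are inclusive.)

Sorted: [2,4] [3,7] [5,8] [7,9] [6,10] [14,17] [16,21] [18,22] [22,24] [23,26]
{[2,4],[3,7]} hit by 4; {[5,8],[7,9],[6,10]} hit by 8; {[14,17],[16,21]} hit by 17; {[18,22],[22,24]} hit by 22; {[23,26]} hit by 26.
Points: 4, 8, 17, 22, 26 (5 total).

8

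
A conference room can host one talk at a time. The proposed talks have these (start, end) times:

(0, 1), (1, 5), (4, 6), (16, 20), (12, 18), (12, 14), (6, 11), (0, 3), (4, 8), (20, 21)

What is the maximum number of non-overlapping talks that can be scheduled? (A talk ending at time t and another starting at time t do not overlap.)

6

Sort by end time and greedily take each interval whose start is ≥ the last chosen end.
Sorted by end: (0,1)  (0,3)  (1,5)  (4,6)  (4,8)  (6,11)  (12,14)  (12,18)  (16,20)  (20,21)
take (0,1); take (1,5); skip (4,6); skip (4,8); take (6,11); take (12,14); skip (12,18); take (16,20); take (20,21).
Selected 6 talks.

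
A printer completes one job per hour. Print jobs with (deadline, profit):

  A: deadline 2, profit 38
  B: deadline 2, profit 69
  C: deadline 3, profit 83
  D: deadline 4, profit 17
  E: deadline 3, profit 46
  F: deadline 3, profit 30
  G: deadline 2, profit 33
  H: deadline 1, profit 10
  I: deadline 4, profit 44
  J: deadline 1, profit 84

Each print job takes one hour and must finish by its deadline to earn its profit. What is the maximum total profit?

280

Take jobs in profit order; each goes to the latest open slot no later than its deadline.
By profit: J(d1,84), C(d3,83), B(d2,69), E(d3,46), I(d4,44), A(d2,38), G(d2,33), F(d3,30), D(d4,17), H(d1,10)
J→slot 1; C→slot 3; B→slot 2; E skipped; I→slot 4; A skipped; G skipped; F skipped; D skipped; H skipped.
Profit = 84 + 69 + 83 + 44 = 280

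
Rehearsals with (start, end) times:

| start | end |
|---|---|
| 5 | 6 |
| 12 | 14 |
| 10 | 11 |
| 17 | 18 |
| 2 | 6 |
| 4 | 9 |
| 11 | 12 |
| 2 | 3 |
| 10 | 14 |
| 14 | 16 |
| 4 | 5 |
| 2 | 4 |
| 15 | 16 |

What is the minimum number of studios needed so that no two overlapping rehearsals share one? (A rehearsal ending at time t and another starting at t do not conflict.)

Count concurrent intervals with a sweep; the peak is the room count.
starts: [2, 2, 2, 4, 4, 5, 10, 10, 11, 12, 14, 15, 17]
ends:   [3, 4, 5, 6, 6, 9, 11, 12, 14, 14, 16, 16, 18]
s2→1 s2→2 s2→3  — peak 3.

3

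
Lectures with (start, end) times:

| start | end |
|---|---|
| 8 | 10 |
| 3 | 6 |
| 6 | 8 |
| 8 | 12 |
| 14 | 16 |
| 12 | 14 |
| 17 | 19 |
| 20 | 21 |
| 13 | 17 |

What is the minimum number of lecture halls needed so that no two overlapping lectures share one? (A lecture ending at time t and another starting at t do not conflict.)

starts: [3, 6, 8, 8, 12, 13, 14, 17, 20]
ends:   [6, 8, 10, 12, 14, 16, 17, 19, 21]
s3→1 e6→0 s6→1 e8→0 s8→1 s8→2  — peak 2.

2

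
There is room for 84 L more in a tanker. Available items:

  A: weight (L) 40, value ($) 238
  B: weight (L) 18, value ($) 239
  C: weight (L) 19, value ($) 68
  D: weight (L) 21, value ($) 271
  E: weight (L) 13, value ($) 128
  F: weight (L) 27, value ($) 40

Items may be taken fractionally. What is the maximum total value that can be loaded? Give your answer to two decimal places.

828.40

Ratios (sorted): B 13.28, D 12.90, E 9.85, A 5.95, C 3.58, F 1.48
take B (18 @ 239); take D (21 @ 271); take E (13 @ 128); take 32/40 of A → 190.40. Capacity used 84/84.
Total value = 828.40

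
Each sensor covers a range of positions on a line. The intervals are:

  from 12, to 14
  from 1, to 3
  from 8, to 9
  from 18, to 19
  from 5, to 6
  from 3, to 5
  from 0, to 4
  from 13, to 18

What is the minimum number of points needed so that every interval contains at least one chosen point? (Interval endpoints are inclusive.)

Sorted: [1,3] [0,4] [3,5] [5,6] [8,9] [12,14] [13,18] [18,19]
{[1,3],[0,4],[3,5]} hit by 3; {[5,6]} hit by 6; {[8,9]} hit by 9; {[12,14],[13,18]} hit by 14; {[18,19]} hit by 19.
Points: 3, 6, 9, 14, 19 (5 total).

5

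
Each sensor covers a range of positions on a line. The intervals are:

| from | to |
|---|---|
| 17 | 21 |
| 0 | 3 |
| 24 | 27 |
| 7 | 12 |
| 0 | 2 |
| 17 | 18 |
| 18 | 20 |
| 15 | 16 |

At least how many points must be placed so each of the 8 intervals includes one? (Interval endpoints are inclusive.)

5

Sorted: [0,2] [0,3] [7,12] [15,16] [17,18] [18,20] [17,21] [24,27]
{[0,2],[0,3]} hit by 2; {[7,12]} hit by 12; {[15,16]} hit by 16; {[17,18],[18,20],[17,21]} hit by 18; {[24,27]} hit by 27.
Points: 2, 12, 16, 18, 27 (5 total).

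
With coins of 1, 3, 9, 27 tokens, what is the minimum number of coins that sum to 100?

100 = 3×27 + 2×9 + 1×1
Total coins = 3 + 2 + 1 = 6

6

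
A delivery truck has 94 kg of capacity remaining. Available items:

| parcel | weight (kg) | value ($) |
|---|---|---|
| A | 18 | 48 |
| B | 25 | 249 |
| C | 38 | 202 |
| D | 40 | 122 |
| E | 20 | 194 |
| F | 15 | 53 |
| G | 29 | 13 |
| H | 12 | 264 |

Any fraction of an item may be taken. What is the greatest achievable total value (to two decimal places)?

903.68

Ratios (sorted): H 22.00, B 9.96, E 9.70, C 5.32, F 3.53, D 3.05, A 2.67, G 0.45
take H (12 @ 264); take B (25 @ 249); take E (20 @ 194); take 37/38 of C → 196.68. Capacity used 94/94.
Total value = 903.68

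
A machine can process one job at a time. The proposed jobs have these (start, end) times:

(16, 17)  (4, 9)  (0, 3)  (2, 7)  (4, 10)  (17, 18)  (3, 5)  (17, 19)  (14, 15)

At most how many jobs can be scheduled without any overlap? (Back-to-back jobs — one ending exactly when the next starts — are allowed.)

5

By end time: (0,3), (3,5), (2,7), (4,9), (4,10), (14,15), (16,17), (17,18), (17,19).
Pick (0,3); next start ≥ 3 → (3,5); next start ≥ 5 → (14,15); next start ≥ 15 → (16,17); next start ≥ 17 → (17,18).
Selected 5 jobs.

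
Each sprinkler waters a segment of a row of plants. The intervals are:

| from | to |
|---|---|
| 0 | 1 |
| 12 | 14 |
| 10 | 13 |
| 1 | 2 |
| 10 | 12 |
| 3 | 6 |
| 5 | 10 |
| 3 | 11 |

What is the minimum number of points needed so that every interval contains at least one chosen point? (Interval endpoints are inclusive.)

Process intervals by earliest right end; each time one isn't hit yet, stab at its right endpoint.
Sorted: [0,1] [1,2] [3,6] [5,10] [3,11] [10,12] [10,13] [12,14]
{[0,1],[1,2]} hit by 1; {[3,6],[5,10],[3,11]} hit by 6; {[10,12],[10,13],[12,14]} hit by 12.
Points: 1, 6, 12 (3 total).

3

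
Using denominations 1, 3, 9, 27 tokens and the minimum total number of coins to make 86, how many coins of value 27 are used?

Greedy: take as many of the largest coin as possible, then repeat with the remainder.
86 − 3×27→5 − 1×3→2 − 2×1→0
Count of 27: 3

3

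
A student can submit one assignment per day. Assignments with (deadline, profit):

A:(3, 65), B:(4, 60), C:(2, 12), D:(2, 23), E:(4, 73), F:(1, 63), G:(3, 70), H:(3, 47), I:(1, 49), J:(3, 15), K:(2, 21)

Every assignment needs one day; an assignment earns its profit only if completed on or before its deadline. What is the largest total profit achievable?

Profit order: E=73 G=70 A=65 F=63 B=60 I=49 H=47 D=23 K=21 J=15 C=12
Assign: E→slot 4, G→slot 3, A→slot 2, F→slot 1, B skipped, I skipped, H skipped, D skipped, K skipped, J skipped, C skipped.
Slots: [1:F] [2:A] [3:G] [4:E]
Profit = 63 + 65 + 70 + 73 = 271

271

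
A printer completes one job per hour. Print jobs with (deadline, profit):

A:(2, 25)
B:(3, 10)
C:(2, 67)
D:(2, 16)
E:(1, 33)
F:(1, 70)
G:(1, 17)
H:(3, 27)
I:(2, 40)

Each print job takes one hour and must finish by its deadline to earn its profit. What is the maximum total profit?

Profit order: F=70 C=67 I=40 E=33 H=27 A=25 G=17 D=16 B=10
Assign: F→slot 1, C→slot 2, I skipped, E skipped, H→slot 3, A skipped, G skipped, D skipped, B skipped.
Slots: [1:F] [2:C] [3:H]
Profit = 70 + 67 + 27 = 164

164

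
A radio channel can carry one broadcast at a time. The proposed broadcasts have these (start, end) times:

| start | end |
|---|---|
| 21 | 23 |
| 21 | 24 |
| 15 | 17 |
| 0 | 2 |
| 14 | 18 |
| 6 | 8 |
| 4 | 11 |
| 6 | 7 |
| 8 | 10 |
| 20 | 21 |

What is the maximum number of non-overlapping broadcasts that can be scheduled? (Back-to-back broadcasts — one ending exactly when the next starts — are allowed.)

Greedy by earliest finish: after sorting by end time, pick each interval compatible with the last pick.
By end time: (0,2), (6,7), (6,8), (8,10), (4,11), (15,17), (14,18), (20,21), (21,23), (21,24).
Pick (0,2); next start ≥ 2 → (6,7); next start ≥ 7 → (8,10); next start ≥ 10 → (15,17); next start ≥ 17 → (20,21); next start ≥ 21 → (21,23).
Selected 6 broadcasts.

6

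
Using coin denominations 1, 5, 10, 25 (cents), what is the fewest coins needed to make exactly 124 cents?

Greedy: take as many of the largest coin as possible, then repeat with the remainder.
124 = 4×25 + 2×10 + 4×1
Total coins = 4 + 2 + 4 = 10

10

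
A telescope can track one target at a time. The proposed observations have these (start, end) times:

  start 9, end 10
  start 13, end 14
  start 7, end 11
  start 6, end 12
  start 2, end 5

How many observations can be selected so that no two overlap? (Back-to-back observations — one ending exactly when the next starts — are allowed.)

3

Sort by end time and greedily take each interval whose start is ≥ the last chosen end.
Sorted by end: (2,5)  (9,10)  (7,11)  (6,12)  (13,14)
take (2,5); take (9,10); skip (6,12); take (13,14).
Selected 3 observations.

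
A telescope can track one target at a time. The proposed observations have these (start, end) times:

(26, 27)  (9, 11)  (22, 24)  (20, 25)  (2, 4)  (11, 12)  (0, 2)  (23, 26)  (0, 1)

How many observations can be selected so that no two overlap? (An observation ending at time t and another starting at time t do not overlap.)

6

Order by finish time; keep every interval that doesn't clash with the previous kept one.
By end time: (0,1), (0,2), (2,4), (9,11), (11,12), (22,24), (20,25), (23,26), (26,27).
Pick (0,1); next start ≥ 1 → (2,4); next start ≥ 4 → (9,11); next start ≥ 11 → (11,12); next start ≥ 12 → (22,24); next start ≥ 24 → (26,27).
Selected 6 observations.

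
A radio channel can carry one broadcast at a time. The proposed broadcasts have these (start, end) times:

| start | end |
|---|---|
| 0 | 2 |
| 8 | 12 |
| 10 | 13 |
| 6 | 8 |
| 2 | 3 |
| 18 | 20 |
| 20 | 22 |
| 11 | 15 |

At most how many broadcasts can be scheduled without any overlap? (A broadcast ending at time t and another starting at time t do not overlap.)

Sort by end time and greedily take each interval whose start is ≥ the last chosen end.
By end time: (0,2), (2,3), (6,8), (8,12), (10,13), (11,15), (18,20), (20,22).
Pick (0,2); next start ≥ 2 → (2,3); next start ≥ 3 → (6,8); next start ≥ 8 → (8,12); next start ≥ 12 → (18,20); next start ≥ 20 → (20,22).
Selected 6 broadcasts.

6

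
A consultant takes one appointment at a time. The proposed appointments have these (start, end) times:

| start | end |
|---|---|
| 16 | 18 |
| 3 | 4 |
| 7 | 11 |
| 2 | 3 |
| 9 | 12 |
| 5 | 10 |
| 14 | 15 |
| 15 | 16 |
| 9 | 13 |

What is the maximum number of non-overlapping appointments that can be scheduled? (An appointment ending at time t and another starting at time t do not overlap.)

Sort by end time and greedily take each interval whose start is ≥ the last chosen end.
Sorted by end: (2,3)  (3,4)  (5,10)  (7,11)  (9,12)  (9,13)  (14,15)  (15,16)  (16,18)
take (2,3); take (3,4); take (5,10); take (14,15); take (15,16); take (16,18).
Selected 6 appointments.

6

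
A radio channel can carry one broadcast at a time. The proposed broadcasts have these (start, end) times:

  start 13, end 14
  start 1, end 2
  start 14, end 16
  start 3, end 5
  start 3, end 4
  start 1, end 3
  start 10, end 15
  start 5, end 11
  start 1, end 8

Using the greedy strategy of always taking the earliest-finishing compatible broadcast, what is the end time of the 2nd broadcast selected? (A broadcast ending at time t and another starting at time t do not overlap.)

Sort by end time and greedily take each interval whose start is ≥ the last chosen end.
By end time: (1,2), (1,3), (3,4), (3,5), (1,8), (5,11), (13,14), (10,15), (14,16).
Pick (1,2); next start ≥ 2 → (3,4); next start ≥ 4 → (5,11); next start ≥ 11 → (13,14); next start ≥ 14 → (14,16).
Selected: (1,2) (3,4) (5,11) (13,14) (14,16)

4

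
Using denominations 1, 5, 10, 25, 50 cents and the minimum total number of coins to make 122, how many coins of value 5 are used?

Greedy: take as many of the largest coin as possible, then repeat with the remainder.
122 = 2×50 + 2×10 + 2×1
Count of 5: 0

0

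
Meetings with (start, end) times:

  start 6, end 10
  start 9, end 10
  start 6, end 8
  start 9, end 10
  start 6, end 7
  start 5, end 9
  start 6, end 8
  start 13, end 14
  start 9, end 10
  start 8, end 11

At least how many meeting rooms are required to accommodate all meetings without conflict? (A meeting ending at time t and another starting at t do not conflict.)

5

starts: [5, 6, 6, 6, 6, 8, 9, 9, 9, 13]
ends:   [7, 8, 8, 9, 10, 10, 10, 10, 11, 14]
s5→1 s6→2 s6→3 s6→4 s6→5  — peak 5.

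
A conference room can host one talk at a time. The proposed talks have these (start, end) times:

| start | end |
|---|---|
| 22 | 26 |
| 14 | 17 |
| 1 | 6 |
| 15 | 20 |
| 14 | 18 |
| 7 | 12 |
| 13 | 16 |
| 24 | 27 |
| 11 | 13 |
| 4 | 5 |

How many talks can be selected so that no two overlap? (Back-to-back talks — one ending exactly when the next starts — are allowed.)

Order by finish time; keep every interval that doesn't clash with the previous kept one.
By end time: (4,5), (1,6), (7,12), (11,13), (13,16), (14,17), (14,18), (15,20), (22,26), (24,27).
Pick (4,5); next start ≥ 5 → (7,12); next start ≥ 12 → (13,16); next start ≥ 16 → (22,26).
Selected 4 talks.

4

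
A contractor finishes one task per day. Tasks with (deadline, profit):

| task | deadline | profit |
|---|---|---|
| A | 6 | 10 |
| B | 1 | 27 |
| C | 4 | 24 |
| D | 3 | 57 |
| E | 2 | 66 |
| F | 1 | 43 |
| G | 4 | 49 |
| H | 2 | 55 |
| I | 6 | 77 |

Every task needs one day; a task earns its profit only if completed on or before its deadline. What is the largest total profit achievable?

Take jobs in profit order; each goes to the latest open slot no later than its deadline.
Profit order: I=77 E=66 D=57 H=55 G=49 F=43 B=27 C=24 A=10
Assign: I→slot 6, E→slot 2, D→slot 3, H→slot 1, G→slot 4, F skipped, B skipped, C skipped, A→slot 5.
Slots: [1:H] [2:E] [3:D] [4:G] [5:A] [6:I]
Profit = 55 + 66 + 57 + 49 + 10 + 77 = 314

314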